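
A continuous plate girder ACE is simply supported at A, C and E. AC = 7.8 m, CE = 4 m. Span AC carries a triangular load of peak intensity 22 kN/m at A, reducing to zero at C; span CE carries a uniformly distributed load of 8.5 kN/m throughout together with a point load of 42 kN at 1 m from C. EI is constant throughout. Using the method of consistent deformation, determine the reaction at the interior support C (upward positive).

Release continuity at C by inserting a hinge; the redundant is the internal moment M_C. The primary structure is two simply-supported spans AC and CE.
End slopes at the hinge C, treating each span as simply supported:
  span AC: triangular load, peak 22: 7w₀L³/(360EI) = 203/EI
  span CE: UDL 8.5: wL³/(24EI) = 22.67/EI
  span CE: point load 42 at a = 1: Pab(L + b)/(6LEI) = 36.75/EI
  relative rotation θ_0 = (203 + 59.42)/EI = 262.4/EI
A unit hogging moment at C produces rotation L₁/(3EI) + L₂/(3EI) = 3.933/EI.
Slope continuity at C: θ_0 = M_C·3.933/EI, so M_C = 262.4/3.933 = 66.72 kN·m (hogging).
Span AC, ΣM about A with M_C applied at C: R_C^{AC}·7.8 = 223.1 + 66.72, so R_C^{AC} = 37.15 kN and R_A = 85.8 − 37.15 = 48.65 kN.
Span CE, ΣM about E: R_C^{CE}·4 = 194 + 66.72, so R_C^{CE} = 65.18 kN and R_E = 76 − 65.18 = 10.82 kN.
R_C = 37.15 + 65.18 = 102.3 kN.

R_C = 102.3 kN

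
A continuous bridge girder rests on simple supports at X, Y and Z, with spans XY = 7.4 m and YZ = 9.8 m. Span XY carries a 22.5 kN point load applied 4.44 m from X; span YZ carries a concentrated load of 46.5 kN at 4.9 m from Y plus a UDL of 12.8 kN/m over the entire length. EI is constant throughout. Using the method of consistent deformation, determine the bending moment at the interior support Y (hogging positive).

Release continuity at Y by inserting a hinge; the redundant is the internal moment M_Y. The primary structure is two simply-supported spans XY and YZ.
Discontinuity in slope at Y on the released structure — sum the simple-span end rotations:
  span XY: point load 22.5 at a = 4.44: Pab(L + a)/(6LEI) = 78.85/EI
  span YZ: point load 46.5 at a = 4.9: Pab(L + b)/(6LEI) = 279.1/EI
  span YZ: UDL 12.8: wL³/(24EI) = 502/EI
  relative rotation θ_0 = (78.85 + 781.1)/EI = 859.9/EI
A unit hogging moment at Y produces rotation L₁/(3EI) + L₂/(3EI) = 5.733/EI.
Compatibility: M_Y·(L₁+L₂)/(3EI) = θ_0, giving M_Y = 150 kN·m (hogging).

M_Y = 150 kN·m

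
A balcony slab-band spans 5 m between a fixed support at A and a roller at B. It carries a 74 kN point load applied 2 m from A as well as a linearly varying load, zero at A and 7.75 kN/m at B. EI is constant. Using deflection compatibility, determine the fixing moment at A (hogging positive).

M_A = 82.34 kN·m

Remove the prop at B; the released (primary) structure is a cantilever built in at A.
Free-end deflection of the primary structure under the applied loading (downward +):
  point load 74 at a = 2: Pa²(3L − a)/(6EI) = 641.3/EI
  triangular load, peak 7.75 at the free end: 11w₀L⁴/(120EI) = 444/EI
  δ_0 = 1085/EI
Flexibility coefficient — unit upward force at B: δ_{BB} = L³/(3EI) = 41.67/EI.
The prop prevents deflection at B: R_B = δ_0/δ_{BB} = 1085/41.67 = 26.05 kN.
Moment equilibrium about A: M_A = Σ(load moments about A) − R_B·L = 212.6 − 26.05×5 = 82.34 kN·m.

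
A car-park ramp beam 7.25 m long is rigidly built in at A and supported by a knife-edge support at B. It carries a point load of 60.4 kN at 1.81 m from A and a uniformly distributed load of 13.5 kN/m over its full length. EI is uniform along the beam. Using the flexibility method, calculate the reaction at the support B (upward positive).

Choose R_B as the redundant. The primary structure is the cantilever fixed at A.
Deflection at B on the released cantilever, summing each load's contribution:
  point load 60.4 at a = 1.81: Pa²(3L − a)/(6EI) = 657.6/EI
  UDL 13.5: wL⁴/(8EI) = 4662/EI
  δ_0 = 5320/EI
Flexibility coefficient — unit upward force at B: δ_{BB} = L³/(3EI) = 127/EI.
Compatibility at B: δ_0 − R_B·δ_{BB} = 0, so R_B = 5320/127 = 41.88 kN.

R_B = 41.88 kN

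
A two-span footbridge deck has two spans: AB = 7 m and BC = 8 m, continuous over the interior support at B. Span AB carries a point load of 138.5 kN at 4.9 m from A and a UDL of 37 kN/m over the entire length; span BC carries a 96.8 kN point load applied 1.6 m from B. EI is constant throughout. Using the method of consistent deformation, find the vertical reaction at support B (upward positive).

R_B = 369.8 kN

Take M_B as the redundant. Released structure: two simple spans AB and BC with a hinge at B.
End slopes at the hinge B, treating each span as simply supported:
  span AB: point load 138.5 at a = 4.9: Pab(L + a)/(6LEI) = 403.8/EI
  span AB: UDL 37: wL³/(24EI) = 528.8/EI
  span BC: point load 96.8 at a = 1.6: Pab(L + b)/(6LEI) = 297.4/EI
  relative rotation θ_0 = (932.6 + 297.4)/EI = 1230/EI
A unit hogging moment at B produces rotation L₁/(3EI) + L₂/(3EI) = 5/EI.
Slope continuity at B: θ_0 = M_B·5/EI, so M_B = 1230/5 = 246 kN·m (hogging).
Span AB, ΣM about A with M_B applied at B: R_B^{AB}·7 = 1585 + 246, so R_B^{AB} = 261.6 kN and R_A = 397.5 − 261.6 = 135.9 kN.
Span BC, ΣM about C: R_B^{BC}·8 = 619.5 + 246, so R_B^{BC} = 108.2 kN and R_C = 96.8 − 108.2 = -11.39 kN.
R_B = 261.6 + 108.2 = 369.8 kN.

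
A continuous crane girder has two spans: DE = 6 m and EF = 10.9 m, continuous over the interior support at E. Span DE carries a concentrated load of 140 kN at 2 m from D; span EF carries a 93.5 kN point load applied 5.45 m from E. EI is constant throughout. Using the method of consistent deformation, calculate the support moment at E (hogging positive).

M_E = 167.4 kN·m

Take M_E as the redundant. Released structure: two simple spans DE and EF with a hinge at E.
End slopes at the hinge E, treating each span as simply supported:
  span DE: point load 140 at a = 2: Pab(L + a)/(6LEI) = 248.9/EI
  span EF: point load 93.5 at a = 5.45: Pab(L + b)/(6LEI) = 694.3/EI
  relative rotation θ_0 = (248.9 + 694.3)/EI = 943.2/EI
A unit hogging moment at E produces rotation L₁/(3EI) + L₂/(3EI) = 5.633/EI.
Slope continuity at E: θ_0 = M_E·5.633/EI, so M_E = 943.2/5.633 = 167.4 kN·m (hogging).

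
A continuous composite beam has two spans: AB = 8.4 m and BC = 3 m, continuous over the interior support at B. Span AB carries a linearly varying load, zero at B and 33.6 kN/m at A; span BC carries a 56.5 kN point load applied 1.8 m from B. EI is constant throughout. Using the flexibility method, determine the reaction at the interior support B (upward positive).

R_B = 119.1 kN

Take M_B as the redundant. Released structure: two simple spans AB and BC with a hinge at B.
Discontinuity in slope at B on the released structure — sum the simple-span end rotations:
  span AB: triangular load, peak 33.6: 7w₀L³/(360EI) = 387.2/EI
  span BC: point load 56.5 at a = 1.8: Pab(L + b)/(6LEI) = 28.48/EI
  relative rotation θ_0 = (387.2 + 28.48)/EI = 415.7/EI
A unit hogging moment at B produces rotation L₁/(3EI) + L₂/(3EI) = 3.8/EI.
Compatibility: M_B·(L₁+L₂)/(3EI) = θ_0, giving M_B = 109.4 kN·m (hogging).
Span AB, ΣM about A with M_B applied at B: R_B^{AB}·8.4 = 395.1 + 109.4, so R_B^{AB} = 60.06 kN and R_A = 141.1 − 60.06 = 81.06 kN.
Span BC, ΣM about C: R_B^{BC}·3 = 67.8 + 109.4, so R_B^{BC} = 59.07 kN and R_C = 56.5 − 59.07 = -2.566 kN.
R_B = 60.06 + 59.07 = 119.1 kN.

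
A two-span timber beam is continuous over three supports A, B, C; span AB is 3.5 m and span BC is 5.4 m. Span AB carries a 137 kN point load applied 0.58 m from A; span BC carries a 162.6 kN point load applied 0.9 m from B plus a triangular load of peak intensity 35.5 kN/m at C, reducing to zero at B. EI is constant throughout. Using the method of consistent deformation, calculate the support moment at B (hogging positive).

Insert a hinge at B; M_B is the redundant, and each span becomes simply supported.
Discontinuity in slope at B on the released structure — sum the simple-span end rotations:
  span AB: point load 137 at a = 0.58: Pab(L + a)/(6LEI) = 45.08/EI
  span BC: point load 162.6 at a = 0.9: Pab(L + b)/(6LEI) = 201.2/EI
  span BC: triangular load, peak 35.5: 7w₀L³/(360EI) = 108.7/EI
  relative rotation θ_0 = (45.08 + 309.9)/EI = 355/EI
A unit hogging moment at B produces rotation L₁/(3EI) + L₂/(3EI) = 2.967/EI.
Slope continuity at B: θ_0 = M_B·2.967/EI, so M_B = 355/2.967 = 119.7 kN·m (hogging).

M_B = 119.7 kN·m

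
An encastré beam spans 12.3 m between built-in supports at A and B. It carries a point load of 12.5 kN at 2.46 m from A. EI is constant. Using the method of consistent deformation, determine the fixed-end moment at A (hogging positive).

M_A = 19.68 kN·m

Take the two fixed-end moments M_A, M_B as redundants; the released structure is the simple span AB.
Simple-span end rotations at A and B under the given loads:
  at A: point load 12.5 at a = 2.46: Pab(L + b)/(6LEI) = 90.77/EI
  at B: point load 12.5 at a = 2.46: Pab(L + a)/(6LEI) = 60.52/EI
  θ_A0 = 90.77/EI,  θ_B0 = 60.52/EI
Flexibility coefficients: a unit moment at one end gives L/(3EI) there and L/(6EI) at the far end, so f₁₁ = f₂₂ = 4.1/EI and f₁₂ = f₂₁ = 2.05/EI.
Compatibility — zero rotation at each built-in end:
  4.1 M_A + 2.05 M_B = 90.77
  2.05 M_A + 4.1 M_B = 60.52
Solving the pair gives M_A = 19.68 kN·m and M_B = 4.92 kN·m (hogging).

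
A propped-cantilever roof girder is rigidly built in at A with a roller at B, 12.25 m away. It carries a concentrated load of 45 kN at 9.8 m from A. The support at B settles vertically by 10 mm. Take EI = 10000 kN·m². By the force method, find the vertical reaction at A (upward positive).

Release the roller at B. Primary structure: cantilever fixed at A.
Downward deflection at the released point B due to the loads:
  point load 45 at a = 9.8: Pa²(3L − a)/(6EI) = 19412/EI
Flexibility coefficient — unit upward force at B: δ_{BB} = L³/(3EI) = 612.8/EI.
With EI = 10000 kN·m²: δ_0 = 1.9412 m and δ_{BB} = 0.061276 m/kN.
Compatibility — the beam at B must follow the support down by 0.01 m: δ_0 − R_B·δ_{BB} = 0.01, so R_B = (1.9412 − 0.01)/0.061276 = 31.52 kN.
Vertical equilibrium: R_A = ΣP − R_B = 45 − 31.52 = 13.48 kN.

R_A = 13.48 kN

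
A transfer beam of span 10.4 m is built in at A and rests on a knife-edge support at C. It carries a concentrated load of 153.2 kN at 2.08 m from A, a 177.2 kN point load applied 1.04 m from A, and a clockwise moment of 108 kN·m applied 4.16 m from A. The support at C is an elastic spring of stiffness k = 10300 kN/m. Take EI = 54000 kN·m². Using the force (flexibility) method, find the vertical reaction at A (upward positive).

Release the roller at C. Primary structure: cantilever fixed at A.
Deflection at C on the released cantilever, summing each load's contribution:
  point load 153.2 at a = 2.08: Pa²(3L − a)/(6EI) = 3217/EI
  point load 177.2 at a = 1.04: Pa²(3L − a)/(6EI) = 963.4/EI
  clockwise couple 108 at a = 4.16: M₀a(2L − a)/(2EI) = 3738/EI
  δ_0 = 7918/EI
Flexibility coefficient — unit upward force at C: δ_{CC} = L³/(3EI) = 375/EI.
With EI = 54000 kN·m²: δ_0 = 0.14663 m and δ_{CC} = 0.006944 m/kN.
Compatibility — the spring shortens by R_C/k under the reaction it provides: δ_0 − R_C·δ_{CC} = R_C/k. With 1/k = 0.000097 m/kN, R_C = δ_0 / (δ_{CC} + 1/k) = 0.14663 / (0.006944 + 0.000097) = 20.83 kN.
Vertical equilibrium: R_A = ΣP − R_C = 330.4 − 20.83 = 309.6 kN.

R_A = 309.6 kN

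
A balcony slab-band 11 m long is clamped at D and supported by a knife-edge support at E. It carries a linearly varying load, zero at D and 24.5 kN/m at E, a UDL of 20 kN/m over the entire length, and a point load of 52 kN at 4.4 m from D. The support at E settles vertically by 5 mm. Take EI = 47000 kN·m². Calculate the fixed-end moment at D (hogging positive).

Choose R_E as the redundant. The primary structure is the cantilever fixed at D.
Primary-structure tip deflection at E by superposition:
  triangular load, peak 24.5 at the free end: 11w₀L⁴/(120EI) = 32881/EI
  UDL 20: wL⁴/(8EI) = 36602/EI
  point load 52 at a = 4.4: Pa²(3L − a)/(6EI) = 4799/EI
  δ_0 = 74282/EI
Flexibility coefficient — unit upward force at E: δ_{EE} = L³/(3EI) = 443.7/EI.
With EI = 47000 kN·m²: δ_0 = 1.5805 m and δ_{EE} = 0.00944 m/kN.
Compatibility — the beam at E must follow the support down by 0.005 m: δ_0 − R_E·δ_{EE} = 0.005, so R_E = (1.5805 − 0.005)/0.00944 = 166.9 kN.
Moment equilibrium about D: M_D = Σ(load moments about D) − R_E·L = 2427 − 166.9×11 = 591.1 kN·m.

M_D = 591.1 kN·m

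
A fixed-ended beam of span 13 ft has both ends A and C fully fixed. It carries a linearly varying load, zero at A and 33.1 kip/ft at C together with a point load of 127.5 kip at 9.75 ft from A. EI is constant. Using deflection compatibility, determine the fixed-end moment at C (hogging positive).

Take the two fixed-end moments M_A, M_C as redundants; the released structure is the simple span AC.
Simple-span end rotations at A and C under the given loads:
  at A: triangular load, peak 33.1: 7w₀L³/(360EI) = 1414/EI
  at C: triangular load, peak 33.1: w₀L³/(45EI) = 1616/EI
  at A: point load 127.5 at a = 9.75: Pab(L + b)/(6LEI) = 841.7/EI
  at C: point load 127.5 at a = 9.75: Pab(L + a)/(6LEI) = 1178/EI
  θ_A0 = 2256/EI,  θ_C0 = 2794/EI
Flexibility coefficients: a unit moment at one end gives L/(3EI) there and L/(6EI) at the far end, so f₁₁ = f₂₂ = 4.333/EI and f₁₂ = f₂₁ = 2.167/EI.
Compatibility — zero rotation at each built-in end:
  4.333 M_A + 2.167 M_C = 2256
  2.167 M_A + 4.333 M_C = 2794
Solving the pair gives M_A = 264.2 kip·ft and M_C = 512.8 kip·ft (hogging).

M_C = 512.8 kip·ft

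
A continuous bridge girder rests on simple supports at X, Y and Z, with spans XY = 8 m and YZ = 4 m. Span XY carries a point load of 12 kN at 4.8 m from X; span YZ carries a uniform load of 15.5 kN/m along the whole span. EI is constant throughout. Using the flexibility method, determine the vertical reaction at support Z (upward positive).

Insert a hinge at Y; M_Y is the redundant, and each span becomes simply supported.
Discontinuity in slope at Y on the released structure — sum the simple-span end rotations:
  span XY: point load 12 at a = 4.8: Pab(L + a)/(6LEI) = 49.15/EI
  span YZ: UDL 15.5: wL³/(24EI) = 41.33/EI
  relative rotation θ_0 = (49.15 + 41.33)/EI = 90.49/EI
A unit hogging moment at Y produces rotation L₁/(3EI) + L₂/(3EI) = 4/EI.
Compatibility: M_Y·(L₁+L₂)/(3EI) = θ_0, giving M_Y = 22.62 kN·m (hogging).
Span YZ, ΣM about Z: R_Y^{YZ}·4 = 124 + 22.62, so R_Y^{YZ} = 36.66 kN and R_Z = 62 − 36.66 = 25.34 kN.

R_Z = 25.34 kN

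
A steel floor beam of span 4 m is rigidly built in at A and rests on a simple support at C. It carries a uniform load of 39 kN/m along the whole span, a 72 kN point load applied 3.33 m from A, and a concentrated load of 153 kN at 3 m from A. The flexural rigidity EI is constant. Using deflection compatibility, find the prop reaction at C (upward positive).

R_C = 209.4 kN

Remove the prop at C; the released (primary) structure is a cantilever built in at A.
Downward deflection at the released point C due to the loads:
  UDL 39: wL⁴/(8EI) = 1248/EI
  point load 72 at a = 3.33: Pa²(3L − a)/(6EI) = 1154/EI
  point load 153 at a = 3: Pa²(3L − a)/(6EI) = 2066/EI
  δ_0 = 4467/EI
Tip deflection under a unit load at C: L³/(3EI) = 21.33/EI.
Compatibility at C: δ_0 − R_C·δ_{CC} = 0, so R_C = 4467/21.33 = 209.4 kN.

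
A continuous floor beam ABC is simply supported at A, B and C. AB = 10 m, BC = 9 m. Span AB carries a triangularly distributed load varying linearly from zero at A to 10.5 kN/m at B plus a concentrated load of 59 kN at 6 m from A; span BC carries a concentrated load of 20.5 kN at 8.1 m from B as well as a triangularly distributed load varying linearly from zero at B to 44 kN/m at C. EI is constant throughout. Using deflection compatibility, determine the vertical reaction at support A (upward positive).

Insert a hinge at B; M_B is the redundant, and each span becomes simply supported.
Rotations at B on the released spans (each span's end-slope, ×1/EI):
  span AB: triangular load, peak 10.5: w₀L³/(45EI) = 233.3/EI
  span AB: point load 59 at a = 6: Pab(L + a)/(6LEI) = 377.6/EI
  span BC: point load 20.5 at a = 8.1: Pab(L + b)/(6LEI) = 27.4/EI
  span BC: triangular load, peak 44: 7w₀L³/(360EI) = 623.7/EI
  relative rotation θ_0 = (610.9 + 651.1)/EI = 1262/EI
A unit hogging moment at B produces rotation L₁/(3EI) + L₂/(3EI) = 6.333/EI.
Slope continuity at B: θ_0 = M_B·6.333/EI, so M_B = 1262/6.333 = 199.3 kN·m (hogging).
Span AB, ΣM about A with M_B applied at B: R_B^{AB}·10 = 704 + 199.3, so R_B^{AB} = 90.33 kN and R_A = 111.5 − 90.33 = 21.17 kN.

R_A = 21.17 kN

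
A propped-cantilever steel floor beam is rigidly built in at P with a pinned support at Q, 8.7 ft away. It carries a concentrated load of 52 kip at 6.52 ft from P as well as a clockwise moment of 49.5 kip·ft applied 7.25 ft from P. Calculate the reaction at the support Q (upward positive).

Choose R_Q as the redundant. The primary structure is the cantilever fixed at P.
Primary-structure tip deflection at Q by superposition:
  point load 52 at a = 6.52: Pa²(3L − a)/(6EI) = 7214/EI
  clockwise couple 49.5 at a = 7.25: M₀a(2L − a)/(2EI) = 1821/EI
  δ_0 = 9035/EI
Flexibility coefficient — unit upward force at Q: δ_{QQ} = L³/(3EI) = 219.5/EI.
The prop prevents deflection at Q: R_Q = δ_0/δ_{QQ} = 9035/219.5 = 41.16 kip.

R_Q = 41.16 kip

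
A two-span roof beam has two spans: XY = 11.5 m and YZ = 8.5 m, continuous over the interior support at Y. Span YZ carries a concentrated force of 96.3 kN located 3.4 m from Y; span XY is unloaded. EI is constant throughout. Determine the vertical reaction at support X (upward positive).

R_X = -5.808 kN

Release continuity at Y by inserting a hinge; the redundant is the internal moment M_Y. The primary structure is two simply-supported spans XY and YZ.
End slopes at the hinge Y, treating each span as simply supported:
  span YZ: point load 96.3 at a = 3.4: Pab(L + b)/(6LEI) = 445.3/EI
  relative rotation θ_0 = (0 + 445.3)/EI = 445.3/EI
A unit hogging moment at Y produces rotation L₁/(3EI) + L₂/(3EI) = 6.667/EI.
Compatibility: M_Y·(L₁+L₂)/(3EI) = θ_0, giving M_Y = 66.79 kN·m (hogging).
Span XY, ΣM about X with M_Y applied at Y: R_Y^{XY}·11.5 = 0 + 66.79, so R_Y^{XY} = 5.808 kN and R_X = 0 − 5.808 = -5.808 kN.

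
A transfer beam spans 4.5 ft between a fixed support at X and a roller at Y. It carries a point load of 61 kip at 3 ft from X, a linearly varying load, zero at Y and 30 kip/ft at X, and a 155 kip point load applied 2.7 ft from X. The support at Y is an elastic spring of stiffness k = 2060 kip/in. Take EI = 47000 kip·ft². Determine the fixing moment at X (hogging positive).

Take the reaction at Y as the redundant and release it; the primary structure is a cantilever fixed at X.
Primary-structure tip deflection at Y by superposition:
  point load 61 at a = 3: Pa²(3L − a)/(6EI) = 960.8/EI
  triangular load, peak 30 at the fixed end: w₀L⁴/(30EI) = 410.1/EI
  point load 155 at a = 2.7: Pa²(3L − a)/(6EI) = 2034/EI
  δ_0 = 3405/EI
Flexibility coefficient — unit upward force at Y: δ_{YY} = L³/(3EI) = 30.38/EI.
With EI = 47000 kip·ft²: δ_0 = 0.072441 ft and δ_{YY} = 0.000646 ft/kip.
Compatibility — the spring shortens by R_Y/k under the reaction it provides: δ_0 − R_Y·δ_{YY} = R_Y/k. With 1/k = 1/(2060×12) ft/kip = 0.00004 ft/kip, R_Y = δ_0 / (δ_{YY} + 1/k) = 0.072441 / (0.000646 + 0.00004) = 105.5 kip.
Moment equilibrium about X: M_X = Σ(load moments about X) − R_Y·L = 702.8 − 105.5×4.5 = 228.1 kip·ft.

M_X = 228.1 kip·ft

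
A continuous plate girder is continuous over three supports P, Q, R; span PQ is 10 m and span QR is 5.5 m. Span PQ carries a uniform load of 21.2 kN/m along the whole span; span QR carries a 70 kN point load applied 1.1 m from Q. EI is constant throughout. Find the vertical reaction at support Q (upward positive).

R_Q = 215.7 kN

Insert a hinge at Q; M_Q is the redundant, and each span becomes simply supported.
End slopes at the hinge Q, treating each span as simply supported:
  span PQ: UDL 21.2: wL³/(24EI) = 883.3/EI
  span QR: point load 70 at a = 1.1: Pab(L + b)/(6LEI) = 101.6/EI
  relative rotation θ_0 = (883.3 + 101.6)/EI = 985/EI
A unit hogging moment at Q produces rotation L₁/(3EI) + L₂/(3EI) = 5.167/EI.
Slope continuity at Q: θ_0 = M_Q·5.167/EI, so M_Q = 985/5.167 = 190.6 kN·m (hogging).
Span PQ, ΣM about P with M_Q applied at Q: R_Q^{PQ}·10 = 1060 + 190.6, so R_Q^{PQ} = 125.1 kN and R_P = 212 − 125.1 = 86.94 kN.
Span QR, ΣM about R: R_Q^{QR}·5.5 = 308 + 190.6, so R_Q^{QR} = 90.66 kN and R_R = 70 − 90.66 = -20.66 kN.
R_Q = 125.1 + 90.66 = 215.7 kN.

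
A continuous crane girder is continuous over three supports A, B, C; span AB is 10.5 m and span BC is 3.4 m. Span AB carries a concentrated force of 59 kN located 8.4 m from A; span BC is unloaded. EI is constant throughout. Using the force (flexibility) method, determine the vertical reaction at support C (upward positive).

R_C = -19.82 kN

Take M_B as the redundant. Released structure: two simple spans AB and BC with a hinge at B.
End slopes at the hinge B, treating each span as simply supported:
  span AB: point load 59 at a = 8.4: Pab(L + a)/(6LEI) = 312.2/EI
  relative rotation θ_0 = (312.2 + 0)/EI = 312.2/EI
A unit hogging moment at B produces rotation L₁/(3EI) + L₂/(3EI) = 4.633/EI.
Compatibility: M_B·(L₁+L₂)/(3EI) = θ_0, giving M_B = 67.39 kN·m (hogging).
Span BC, ΣM about C: R_B^{BC}·3.4 = 0 + 67.39, so R_B^{BC} = 19.82 kN and R_C = 0 − 19.82 = -19.82 kN.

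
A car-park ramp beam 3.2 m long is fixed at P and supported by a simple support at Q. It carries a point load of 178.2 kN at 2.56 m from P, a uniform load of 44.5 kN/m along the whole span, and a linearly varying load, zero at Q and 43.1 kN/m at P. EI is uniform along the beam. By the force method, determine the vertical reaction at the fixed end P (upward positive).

Choose R_Q as the redundant. The primary structure is the cantilever fixed at P.
Downward deflection at the released point Q due to the loads:
  point load 178.2 at a = 2.56: Pa²(3L − a)/(6EI) = 1370/EI
  UDL 44.5: wL⁴/(8EI) = 583.3/EI
  triangular load, peak 43.1 at the fixed end: w₀L⁴/(30EI) = 150.6/EI
  δ_0 = 2104/EI
Flexibility coefficient — unit upward force at Q: δ_{QQ} = L³/(3EI) = 10.92/EI.
The prop prevents deflection at Q: R_Q = δ_0/δ_{QQ} = 2104/10.92 = 192.6 kN.
Vertical equilibrium: R_P = ΣP − R_Q = 389.6 − 192.6 = 196.9 kN.

R_P = 196.9 kN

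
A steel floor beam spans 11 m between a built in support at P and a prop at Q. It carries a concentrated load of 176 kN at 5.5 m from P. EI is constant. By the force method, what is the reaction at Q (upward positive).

Choose R_Q as the redundant. The primary structure is the cantilever fixed at P.
Primary-structure tip deflection at Q by superposition:
  point load 176 at a = 5.5: Pa²(3L − a)/(6EI) = 24402/EI
Tip deflection under a unit load at Q: L³/(3EI) = 443.7/EI.
The prop prevents deflection at Q: R_Q = δ_0/δ_{QQ} = 24402/443.7 = 55 kN.

R_Q = 55 kN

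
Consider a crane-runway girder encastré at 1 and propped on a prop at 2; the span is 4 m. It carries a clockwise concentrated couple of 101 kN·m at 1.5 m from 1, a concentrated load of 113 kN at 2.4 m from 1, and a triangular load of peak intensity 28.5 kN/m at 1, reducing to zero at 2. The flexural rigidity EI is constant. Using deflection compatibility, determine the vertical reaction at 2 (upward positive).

R_2 = 83.3 kN

Remove the prop at 2; the released (primary) structure is a cantilever built in at 1.
Downward deflection at the released point 2 due to the loads:
  clockwise couple 101 at a = 1.5: M₀a(2L − a)/(2EI) = 492.4/EI
  point load 113 at a = 2.4: Pa²(3L − a)/(6EI) = 1041/EI
  triangular load, peak 28.5 at the fixed end: w₀L⁴/(30EI) = 243.2/EI
  δ_0 = 1777/EI
Tip deflection under a unit load at 2: L³/(3EI) = 21.33/EI.
The prop prevents deflection at 2: R_2 = δ_0/δ_{22} = 1777/21.33 = 83.3 kN.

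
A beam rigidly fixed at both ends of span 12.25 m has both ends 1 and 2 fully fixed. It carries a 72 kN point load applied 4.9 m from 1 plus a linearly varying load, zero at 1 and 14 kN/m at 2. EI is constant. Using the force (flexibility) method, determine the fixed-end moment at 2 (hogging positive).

M_2 = 189.7 kN·m

Take the two fixed-end moments M_1, M_2 as redundants; the released structure is the simple span 12.
On the primary (simply-supported) span, the end slopes from the loading are:
  at 1: point load 72 at a = 4.9: Pab(L + b)/(6LEI) = 691.5/EI
  at 2: point load 72 at a = 4.9: Pab(L + a)/(6LEI) = 605.1/EI
  at 1: triangular load, peak 14: 7w₀L³/(360EI) = 500.4/EI
  at 2: triangular load, peak 14: w₀L³/(45EI) = 571.9/EI
  θ_10 = 1192/EI,  θ_20 = 1177/EI
Flexibility coefficients: a unit moment at one end gives L/(3EI) there and L/(6EI) at the far end, so f₁₁ = f₂₂ = 4.083/EI and f₁₂ = f₂₁ = 2.042/EI.
Compatibility — zero rotation at each built-in end:
  4.083 M_1 + 2.042 M_2 = 1192
  2.042 M_1 + 4.083 M_2 = 1177
Solving the pair gives M_1 = 197 kN·m and M_2 = 189.7 kN·m (hogging).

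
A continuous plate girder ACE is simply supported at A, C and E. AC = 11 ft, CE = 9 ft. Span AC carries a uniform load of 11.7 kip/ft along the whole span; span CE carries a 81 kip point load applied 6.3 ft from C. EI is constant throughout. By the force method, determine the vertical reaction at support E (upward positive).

R_E = 40.91 kip

Release continuity at C by inserting a hinge; the redundant is the internal moment M_C. The primary structure is two simply-supported spans AC and CE.
End slopes at the hinge C, treating each span as simply supported:
  span AC: UDL 11.7: wL³/(24EI) = 648.9/EI
  span CE: point load 81 at a = 6.3: Pab(L + b)/(6LEI) = 298.5/EI
  relative rotation θ_0 = (648.9 + 298.5)/EI = 947.4/EI
A unit hogging moment at C produces rotation L₁/(3EI) + L₂/(3EI) = 6.667/EI.
Slope continuity at C: θ_0 = M_C·6.667/EI, so M_C = 947.4/6.667 = 142.1 kip·ft (hogging).
Span CE, ΣM about E: R_C^{CE}·9 = 218.7 + 142.1, so R_C^{CE} = 40.09 kip and R_E = 81 − 40.09 = 40.91 kip.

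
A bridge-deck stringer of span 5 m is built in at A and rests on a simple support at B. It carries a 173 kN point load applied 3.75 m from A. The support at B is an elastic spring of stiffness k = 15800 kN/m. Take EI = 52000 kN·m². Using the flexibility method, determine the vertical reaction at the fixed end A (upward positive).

R_A = 71.54 kN

Take the reaction at B as the redundant and release it; the primary structure is a cantilever fixed at A.
Downward deflection at the released point B due to the loads:
  point load 173 at a = 3.75: Pa²(3L − a)/(6EI) = 4562/EI
Tip deflection under a unit load at B: L³/(3EI) = 41.67/EI.
With EI = 52000 kN·m²: δ_0 = 0.087722 m and δ_{BB} = 0.000801 m/kN.
Compatibility — the spring shortens by R_B/k under the reaction it provides: δ_0 − R_B·δ_{BB} = R_B/k. With 1/k = 0.000063 m/kN, R_B = δ_0 / (δ_{BB} + 1/k) = 0.087722 / (0.000801 + 0.000063) = 101.5 kN.
Vertical equilibrium: R_A = ΣP − R_B = 173 − 101.5 = 71.54 kN.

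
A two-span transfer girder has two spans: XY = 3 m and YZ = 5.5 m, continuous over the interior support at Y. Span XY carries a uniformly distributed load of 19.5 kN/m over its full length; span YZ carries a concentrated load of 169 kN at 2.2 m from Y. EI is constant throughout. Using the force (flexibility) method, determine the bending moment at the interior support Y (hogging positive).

Take M_Y as the redundant. Released structure: two simple spans XY and YZ with a hinge at Y.
End slopes at the hinge Y, treating each span as simply supported:
  span XY: UDL 19.5: wL³/(24EI) = 21.94/EI
  span YZ: point load 169 at a = 2.2: Pab(L + b)/(6LEI) = 327.2/EI
  relative rotation θ_0 = (21.94 + 327.2)/EI = 349.1/EI
A unit hogging moment at Y produces rotation L₁/(3EI) + L₂/(3EI) = 2.833/EI.
Slope continuity at Y: θ_0 = M_Y·2.833/EI, so M_Y = 349.1/2.833 = 123.2 kN·m (hogging).

M_Y = 123.2 kN·m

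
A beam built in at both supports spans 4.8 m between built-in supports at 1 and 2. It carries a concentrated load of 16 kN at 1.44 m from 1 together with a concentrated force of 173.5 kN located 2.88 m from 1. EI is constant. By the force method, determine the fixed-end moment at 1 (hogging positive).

M_1 = 91.24 kN·m

Take the two fixed-end moments M_1, M_2 as redundants; the released structure is the simple span 12.
Simple-span end rotations at 1 and 2 under the given loads:
  at 1: point load 16 at a = 1.44: Pab(L + b)/(6LEI) = 21.93/EI
  at 2: point load 16 at a = 1.44: Pab(L + a)/(6LEI) = 16.77/EI
  at 1: point load 173.5 at a = 2.88: Pab(L + b)/(6LEI) = 223.9/EI
  at 2: point load 173.5 at a = 2.88: Pab(L + a)/(6LEI) = 255.8/EI
  θ_10 = 245.8/EI,  θ_20 = 272.6/EI
Flexibility coefficients: a unit moment at one end gives L/(3EI) there and L/(6EI) at the far end, so f₁₁ = f₂₂ = 1.6/EI and f₁₂ = f₂₁ = 0.8/EI.
Compatibility — zero rotation at each built-in end:
  1.6 M_1 + 0.8 M_2 = 245.8
  0.8 M_1 + 1.6 M_2 = 272.6
Solving the pair gives M_1 = 91.24 kN·m and M_2 = 124.8 kN·m (hogging).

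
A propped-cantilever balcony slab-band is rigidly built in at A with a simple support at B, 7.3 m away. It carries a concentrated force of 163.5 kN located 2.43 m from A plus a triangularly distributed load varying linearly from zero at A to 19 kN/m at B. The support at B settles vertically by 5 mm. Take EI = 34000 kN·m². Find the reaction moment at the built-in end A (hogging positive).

M_A = 289.6 kN·m

Release the roller at B. Primary structure: cantilever fixed at A.
Primary-structure tip deflection at B by superposition:
  point load 163.5 at a = 2.43: Pa²(3L − a)/(6EI) = 3133/EI
  triangular load, peak 19 at the free end: 11w₀L⁴/(120EI) = 4946/EI
  δ_0 = 8079/EI
Tip deflection under a unit load at B: L³/(3EI) = 129.7/EI.
With EI = 34000 kN·m²: δ_0 = 0.23762 m and δ_{BB} = 0.003814 m/kN.
Compatibility — the beam at B must follow the support down by 0.005 m: δ_0 − R_B·δ_{BB} = 0.005, so R_B = (0.23762 − 0.005)/0.003814 = 60.99 kN.
Moment equilibrium about A: M_A = Σ(load moments about A) − R_B·L = 734.8 − 60.99×7.3 = 289.6 kN·m.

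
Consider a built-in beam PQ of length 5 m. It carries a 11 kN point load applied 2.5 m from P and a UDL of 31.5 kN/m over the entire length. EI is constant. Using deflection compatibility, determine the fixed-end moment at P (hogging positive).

M_P = 72.5 kN·m

Take the two fixed-end moments M_P, M_Q as redundants; the released structure is the simple span PQ.
Simple-span end rotations at P and Q under the given loads:
  at P: point load 11 at a = 2.5: Pab(L + b)/(6LEI) = 17.19/EI
  at Q: point load 11 at a = 2.5: Pab(L + a)/(6LEI) = 17.19/EI
  at P: UDL 31.5: wL³/(24EI) = 164.1/EI
  at Q: UDL 31.5: wL³/(24EI) = 164.1/EI
  θ_P0 = 181.2/EI,  θ_Q0 = 181.2/EI
Flexibility coefficients: a unit moment at one end gives L/(3EI) there and L/(6EI) at the far end, so f₁₁ = f₂₂ = 1.667/EI and f₁₂ = f₂₁ = 0.8333/EI.
Compatibility — zero rotation at each built-in end:
  1.667 M_P + 0.8333 M_Q = 181.2
  0.8333 M_P + 1.667 M_Q = 181.2
Solving the pair gives M_P = 72.5 kN·m and M_Q = 72.5 kN·m (hogging).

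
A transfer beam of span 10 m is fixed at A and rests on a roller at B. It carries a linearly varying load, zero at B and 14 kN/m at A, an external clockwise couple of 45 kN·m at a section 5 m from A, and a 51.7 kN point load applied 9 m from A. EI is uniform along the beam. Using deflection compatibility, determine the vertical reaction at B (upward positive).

Release the roller at B. Primary structure: cantilever fixed at A.
Downward deflection at the released point B due to the loads:
  triangular load, peak 14 at the fixed end: w₀L⁴/(30EI) = 4667/EI
  clockwise couple 45 at a = 5: M₀a(2L − a)/(2EI) = 1688/EI
  point load 51.7 at a = 9: Pa²(3L − a)/(6EI) = 14657/EI
  δ_0 = 21011/EI
Flexibility coefficient — unit upward force at B: δ_{BB} = L³/(3EI) = 333.3/EI.
Compatibility at B: δ_0 − R_B·δ_{BB} = 0, so R_B = 21011/333.3 = 63.03 kN.

R_B = 63.03 kN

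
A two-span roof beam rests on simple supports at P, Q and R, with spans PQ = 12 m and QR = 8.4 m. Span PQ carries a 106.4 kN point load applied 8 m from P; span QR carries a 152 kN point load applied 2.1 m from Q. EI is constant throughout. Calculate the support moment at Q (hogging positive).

Release continuity at Q by inserting a hinge; the redundant is the internal moment M_Q. The primary structure is two simply-supported spans PQ and QR.
Discontinuity in slope at Q on the released structure — sum the simple-span end rotations:
  span PQ: point load 106.4 at a = 8: Pab(L + a)/(6LEI) = 945.8/EI
  span QR: point load 152 at a = 2.1: Pab(L + b)/(6LEI) = 586.5/EI
  relative rotation θ_0 = (945.8 + 586.5)/EI = 1532/EI
A unit hogging moment at Q produces rotation L₁/(3EI) + L₂/(3EI) = 6.8/EI.
Compatibility: M_Q·(L₁+L₂)/(3EI) = θ_0, giving M_Q = 225.3 kN·m (hogging).

M_Q = 225.3 kN·m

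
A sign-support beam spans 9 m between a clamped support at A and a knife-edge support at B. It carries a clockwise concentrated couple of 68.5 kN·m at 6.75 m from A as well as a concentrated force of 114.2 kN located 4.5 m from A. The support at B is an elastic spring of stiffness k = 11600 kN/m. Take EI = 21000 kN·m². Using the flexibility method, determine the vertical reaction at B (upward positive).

Release the roller at B. Primary structure: cantilever fixed at A.
Deflection at B on the released cantilever, summing each load's contribution:
  clockwise couple 68.5 at a = 6.75: M₀a(2L − a)/(2EI) = 2601/EI
  point load 114.2 at a = 4.5: Pa²(3L − a)/(6EI) = 8672/EI
  δ_0 = 11273/EI
Tip deflection under a unit load at B: L³/(3EI) = 243/EI.
With EI = 21000 kN·m²: δ_0 = 0.53681 m and δ_{BB} = 0.011571 m/kN.
Compatibility — the spring shortens by R_B/k under the reaction it provides: δ_0 − R_B·δ_{BB} = R_B/k. With 1/k = 0.000086 m/kN, R_B = δ_0 / (δ_{BB} + 1/k) = 0.53681 / (0.011571 + 0.000086) = 46.05 kN.

R_B = 46.05 kN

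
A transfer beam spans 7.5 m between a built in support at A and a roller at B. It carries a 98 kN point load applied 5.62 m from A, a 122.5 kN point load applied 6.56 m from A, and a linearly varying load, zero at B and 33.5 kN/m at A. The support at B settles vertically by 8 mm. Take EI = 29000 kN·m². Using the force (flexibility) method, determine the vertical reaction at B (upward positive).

R_B = 185 kN

Remove the prop at B; the released (primary) structure is a cantilever built in at A.
Free-end deflection of the primary structure under the applied loading (downward +):
  point load 98 at a = 5.62: Pa²(3L − a)/(6EI) = 8708/EI
  point load 122.5 at a = 6.56: Pa²(3L − a)/(6EI) = 14005/EI
  triangular load, peak 33.5 at the fixed end: w₀L⁴/(30EI) = 3533/EI
  δ_0 = 26246/EI
Flexibility coefficient — unit upward force at B: δ_{BB} = L³/(3EI) = 140.6/EI.
With EI = 29000 kN·m²: δ_0 = 0.90504 m and δ_{BB} = 0.004849 m/kN.
Compatibility — the beam at B must follow the support down by 0.008 m: δ_0 − R_B·δ_{BB} = 0.008, so R_B = (0.90504 − 0.008)/0.004849 = 185 kN.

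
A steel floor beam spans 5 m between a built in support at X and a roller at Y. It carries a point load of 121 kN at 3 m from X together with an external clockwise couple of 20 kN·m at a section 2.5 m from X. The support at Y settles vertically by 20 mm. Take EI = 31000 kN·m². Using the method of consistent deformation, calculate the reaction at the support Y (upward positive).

R_Y = 41.89 kN

Remove the prop at Y; the released (primary) structure is a cantilever built in at X.
Free-end deflection of the primary structure under the applied loading (downward +):
  point load 121 at a = 3: Pa²(3L − a)/(6EI) = 2178/EI
  clockwise couple 20 at a = 2.5: M₀a(2L − a)/(2EI) = 187.5/EI
  δ_0 = 2366/EI
Flexibility coefficient — unit upward force at Y: δ_{YY} = L³/(3EI) = 41.67/EI.
With EI = 31000 kN·m²: δ_0 = 0.076306 m and δ_{YY} = 0.001344 m/kN.
Compatibility — the beam at Y must follow the support down by 0.02 m: δ_0 − R_Y·δ_{YY} = 0.02, so R_Y = (0.076306 − 0.02)/0.001344 = 41.89 kN.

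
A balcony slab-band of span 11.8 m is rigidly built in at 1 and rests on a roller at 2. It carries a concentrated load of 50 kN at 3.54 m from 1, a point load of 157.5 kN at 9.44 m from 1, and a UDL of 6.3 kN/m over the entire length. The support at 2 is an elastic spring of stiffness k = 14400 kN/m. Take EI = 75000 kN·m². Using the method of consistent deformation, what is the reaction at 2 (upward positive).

Remove the prop at 2; the released (primary) structure is a cantilever built in at 1.
Primary-structure tip deflection at 2 by superposition:
  point load 50 at a = 3.54: Pa²(3L − a)/(6EI) = 3327/EI
  point load 157.5 at a = 9.44: Pa²(3L − a)/(6EI) = 60726/EI
  UDL 6.3: wL⁴/(8EI) = 15268/EI
  δ_0 = 79321/EI
Flexibility coefficient — unit upward force at 2: δ_{22} = L³/(3EI) = 547.7/EI.
With EI = 75000 kN·m²: δ_0 = 1.0576 m and δ_{22} = 0.007302 m/kN.
Compatibility — the spring shortens by R_2/k under the reaction it provides: δ_0 − R_2·δ_{22} = R_2/k. With 1/k = 0.000069 m/kN, R_2 = δ_0 / (δ_{22} + 1/k) = 1.0576 / (0.007302 + 0.000069) = 143.5 kN.

R_2 = 143.5 kN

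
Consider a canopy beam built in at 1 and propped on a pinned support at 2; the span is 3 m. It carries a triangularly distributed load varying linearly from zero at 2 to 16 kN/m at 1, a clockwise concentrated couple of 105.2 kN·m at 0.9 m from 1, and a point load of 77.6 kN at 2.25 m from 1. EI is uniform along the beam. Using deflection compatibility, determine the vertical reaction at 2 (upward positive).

R_2 = 80.73 kN

Take the reaction at 2 as the redundant and release it; the primary structure is a cantilever fixed at 1.
Primary-structure tip deflection at 2 by superposition:
  triangular load, peak 16 at the fixed end: w₀L⁴/(30EI) = 43.2/EI
  clockwise couple 105.2 at a = 0.9: M₀a(2L − a)/(2EI) = 241.4/EI
  point load 77.6 at a = 2.25: Pa²(3L − a)/(6EI) = 442/EI
  δ_0 = 726.6/EI
Flexibility coefficient — unit upward force at 2: δ_{22} = L³/(3EI) = 9/EI.
Compatibility at 2: δ_0 − R_2·δ_{22} = 0, so R_2 = 726.6/9 = 80.73 kN.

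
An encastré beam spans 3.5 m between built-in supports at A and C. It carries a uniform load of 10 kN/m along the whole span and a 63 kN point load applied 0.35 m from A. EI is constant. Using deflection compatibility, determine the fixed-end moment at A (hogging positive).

Release both end moments; the primary structure is a simply-supported span AC with redundants M_A and M_C.
On the primary (simply-supported) span, the end slopes from the loading are:
  at A: UDL 10: wL³/(24EI) = 17.86/EI
  at C: UDL 10: wL³/(24EI) = 17.86/EI
  at A: point load 63 at a = 0.35: Pab(L + b)/(6LEI) = 21.99/EI
  at C: point load 63 at a = 0.35: Pab(L + a)/(6LEI) = 12.73/EI
  θ_A0 = 39.86/EI,  θ_C0 = 30.6/EI
Flexibility coefficients: a unit moment at one end gives L/(3EI) there and L/(6EI) at the far end, so f₁₁ = f₂₂ = 1.167/EI and f₁₂ = f₂₁ = 0.5833/EI.
Compatibility — zero rotation at each built-in end:
  1.167 M_A + 0.5833 M_C = 39.86
  0.5833 M_A + 1.167 M_C = 30.6
Solving the pair gives M_A = 28.07 kN·m and M_C = 12.19 kN·m (hogging).

M_A = 28.07 kN·m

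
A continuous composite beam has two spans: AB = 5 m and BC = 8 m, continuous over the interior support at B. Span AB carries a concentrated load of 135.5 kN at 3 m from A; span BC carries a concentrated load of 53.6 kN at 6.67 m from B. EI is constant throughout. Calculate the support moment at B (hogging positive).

Take M_B as the redundant. Released structure: two simple spans AB and BC with a hinge at B.
Rotations at B on the released spans (each span's end-slope, ×1/EI):
  span AB: point load 135.5 at a = 3: Pab(L + a)/(6LEI) = 216.8/EI
  span BC: point load 53.6 at a = 6.67: Pab(L + b)/(6LEI) = 92.42/EI
  relative rotation θ_0 = (216.8 + 92.42)/EI = 309.2/EI
A unit hogging moment at B produces rotation L₁/(3EI) + L₂/(3EI) = 4.333/EI.
Slope continuity at B: θ_0 = M_B·4.333/EI, so M_B = 309.2/4.333 = 71.36 kN·m (hogging).

M_B = 71.36 kN·m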